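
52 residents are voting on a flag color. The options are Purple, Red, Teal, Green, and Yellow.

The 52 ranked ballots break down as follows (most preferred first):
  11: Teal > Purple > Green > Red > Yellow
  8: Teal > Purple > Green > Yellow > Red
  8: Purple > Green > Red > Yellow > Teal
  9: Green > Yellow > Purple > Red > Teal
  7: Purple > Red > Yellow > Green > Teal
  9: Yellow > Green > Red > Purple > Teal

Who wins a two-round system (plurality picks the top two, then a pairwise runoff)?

Purple

Round 1 first-place votes: Purple 15, Red 0, Teal 19, Green 9, Yellow 9. Teal and Purple advance.
Runoff: Teal is ranked above Purple on 19 ballots, Purple above Teal on 33.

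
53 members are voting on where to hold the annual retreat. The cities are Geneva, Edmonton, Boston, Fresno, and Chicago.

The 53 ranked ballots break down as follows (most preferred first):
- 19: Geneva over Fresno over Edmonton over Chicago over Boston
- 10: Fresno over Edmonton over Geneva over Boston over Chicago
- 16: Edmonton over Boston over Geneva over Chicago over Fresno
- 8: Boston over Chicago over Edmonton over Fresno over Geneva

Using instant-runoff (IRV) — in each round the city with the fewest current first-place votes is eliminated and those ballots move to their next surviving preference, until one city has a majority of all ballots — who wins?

Round 1: Geneva 19, Edmonton 16, Boston 8, Fresno 10, Chicago 0. Chicago eliminated.
Round 2: Geneva 19, Edmonton 16, Boston 8, Fresno 10. Boston eliminated.
Round 3: Geneva 19, Edmonton 24, Fresno 10. Fresno eliminated.
Round 4: Geneva 19, Edmonton 34. Edmonton has a majority (≥27).

Edmonton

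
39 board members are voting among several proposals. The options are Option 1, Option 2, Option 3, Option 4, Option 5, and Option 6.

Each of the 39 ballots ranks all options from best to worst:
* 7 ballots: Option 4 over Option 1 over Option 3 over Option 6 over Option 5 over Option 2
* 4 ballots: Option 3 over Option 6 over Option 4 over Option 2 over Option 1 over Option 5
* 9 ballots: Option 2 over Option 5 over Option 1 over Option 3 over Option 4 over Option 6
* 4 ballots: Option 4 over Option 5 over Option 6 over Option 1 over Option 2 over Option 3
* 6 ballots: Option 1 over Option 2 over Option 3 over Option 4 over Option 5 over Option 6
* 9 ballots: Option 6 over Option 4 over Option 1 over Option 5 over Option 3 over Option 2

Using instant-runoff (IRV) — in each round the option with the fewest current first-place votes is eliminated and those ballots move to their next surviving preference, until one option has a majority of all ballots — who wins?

Round 1: Option 1 6, Option 2 9, Option 3 4, Option 4 11, Option 5 0, Option 6 9. Option 5 eliminated.
Round 2: Option 1 6, Option 2 9, Option 3 4, Option 4 11, Option 6 9. Option 3 eliminated.
Round 3: Option 1 6, Option 2 9, Option 4 11, Option 6 13. Option 1 eliminated.
Round 4: Option 2 15, Option 4 11, Option 6 13. Option 4 eliminated.
Round 5: Option 2 15, Option 6 24. Option 6 has a majority (≥20).

Option 6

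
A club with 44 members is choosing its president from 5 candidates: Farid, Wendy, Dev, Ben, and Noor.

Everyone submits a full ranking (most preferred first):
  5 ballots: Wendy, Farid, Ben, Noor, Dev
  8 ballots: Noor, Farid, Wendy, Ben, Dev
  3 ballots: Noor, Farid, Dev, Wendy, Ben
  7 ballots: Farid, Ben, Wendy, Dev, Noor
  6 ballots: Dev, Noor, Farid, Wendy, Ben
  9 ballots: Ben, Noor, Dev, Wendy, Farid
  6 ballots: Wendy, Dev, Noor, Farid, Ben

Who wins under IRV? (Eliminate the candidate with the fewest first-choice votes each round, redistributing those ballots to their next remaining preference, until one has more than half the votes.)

Noor

Round 1: Farid 7, Wendy 11, Dev 6, Ben 9, Noor 11. Dev eliminated.
Round 2: Farid 7, Wendy 11, Ben 9, Noor 17. Farid eliminated.
Round 3: Wendy 11, Ben 16, Noor 17. Wendy eliminated.
Round 4: Ben 21, Noor 23. Noor has a majority (≥23).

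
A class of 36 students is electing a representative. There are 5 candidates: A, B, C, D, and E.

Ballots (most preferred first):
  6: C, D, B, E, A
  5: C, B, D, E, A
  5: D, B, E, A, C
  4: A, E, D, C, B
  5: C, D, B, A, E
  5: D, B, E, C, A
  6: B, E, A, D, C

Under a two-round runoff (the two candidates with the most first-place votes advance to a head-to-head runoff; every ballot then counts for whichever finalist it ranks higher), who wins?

D

Round 1 first-place votes: A 4, B 6, C 16, D 10, E 0. C and D advance.
Runoff: C is ranked above D on 16 ballots, D above C on 20.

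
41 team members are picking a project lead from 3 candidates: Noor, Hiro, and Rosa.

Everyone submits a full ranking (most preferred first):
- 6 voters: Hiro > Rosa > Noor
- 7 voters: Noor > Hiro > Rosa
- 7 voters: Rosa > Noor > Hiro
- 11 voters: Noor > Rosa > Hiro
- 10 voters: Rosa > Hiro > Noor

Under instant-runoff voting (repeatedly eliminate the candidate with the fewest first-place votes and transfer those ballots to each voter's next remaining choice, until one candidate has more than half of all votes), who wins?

Round 1: Noor 18, Hiro 6, Rosa 17. Hiro eliminated.
Round 2: Noor 18, Rosa 23. Rosa has a majority (≥21).

Rosa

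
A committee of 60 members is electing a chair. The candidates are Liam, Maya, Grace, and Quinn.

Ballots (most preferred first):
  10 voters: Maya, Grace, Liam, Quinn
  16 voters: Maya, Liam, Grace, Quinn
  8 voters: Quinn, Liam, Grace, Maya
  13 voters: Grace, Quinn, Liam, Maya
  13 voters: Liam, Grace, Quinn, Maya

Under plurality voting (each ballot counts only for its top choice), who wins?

Maya

First-place votes: Liam 13, Maya 26, Grace 13, Quinn 8.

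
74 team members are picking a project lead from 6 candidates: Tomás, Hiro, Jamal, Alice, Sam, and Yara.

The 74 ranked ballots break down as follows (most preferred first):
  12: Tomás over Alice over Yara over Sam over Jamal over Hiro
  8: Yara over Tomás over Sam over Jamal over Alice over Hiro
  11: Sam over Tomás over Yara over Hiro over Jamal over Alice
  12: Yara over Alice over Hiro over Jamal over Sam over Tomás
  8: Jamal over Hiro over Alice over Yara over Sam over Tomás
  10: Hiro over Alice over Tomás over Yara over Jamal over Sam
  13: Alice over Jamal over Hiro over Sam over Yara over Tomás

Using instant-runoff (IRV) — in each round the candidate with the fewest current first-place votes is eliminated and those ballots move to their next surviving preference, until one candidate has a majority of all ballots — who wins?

Hiro

Round 1: Tomás 12, Hiro 10, Jamal 8, Alice 13, Sam 11, Yara 20. Jamal eliminated.
Round 2: Tomás 12, Hiro 18, Alice 13, Sam 11, Yara 20. Sam eliminated.
Round 3: Tomás 23, Hiro 18, Alice 13, Yara 20. Alice eliminated.
Round 4: Tomás 23, Hiro 31, Yara 20. Yara eliminated.
Round 5: Tomás 31, Hiro 43. Hiro has a majority (≥38).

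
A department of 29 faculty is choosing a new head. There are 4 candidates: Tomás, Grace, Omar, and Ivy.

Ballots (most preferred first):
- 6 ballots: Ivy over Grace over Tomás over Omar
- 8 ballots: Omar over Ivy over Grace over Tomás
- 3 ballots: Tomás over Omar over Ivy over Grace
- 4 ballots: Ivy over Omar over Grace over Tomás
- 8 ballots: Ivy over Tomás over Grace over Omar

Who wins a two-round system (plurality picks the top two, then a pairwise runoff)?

Round 1 first-place votes: Tomás 3, Grace 0, Omar 8, Ivy 18. Ivy and Omar advance.
Runoff: Ivy is ranked above Omar on 18 ballots, Omar above Ivy on 11.

Ivy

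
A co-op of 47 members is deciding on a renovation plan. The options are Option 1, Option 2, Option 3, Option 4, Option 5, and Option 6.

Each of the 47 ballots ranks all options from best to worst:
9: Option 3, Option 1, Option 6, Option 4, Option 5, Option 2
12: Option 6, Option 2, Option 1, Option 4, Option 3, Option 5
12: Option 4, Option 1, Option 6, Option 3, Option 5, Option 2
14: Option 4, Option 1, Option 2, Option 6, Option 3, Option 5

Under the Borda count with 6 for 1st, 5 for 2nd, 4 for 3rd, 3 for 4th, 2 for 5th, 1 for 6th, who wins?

Option 1

Option 1: 9×5 + 12×4 + 12×5 + 14×5 = 223
Option 2: 9×1 + 12×5 + 12×1 + 14×4 = 137
Option 3: 9×6 + 12×2 + 12×3 + 14×2 = 142
Option 4: 9×3 + 12×3 + 12×6 + 14×6 = 219
Option 5: 9×2 + 12×1 + 12×2 + 14×1 = 68
Option 6: 9×4 + 12×6 + 12×4 + 14×3 = 198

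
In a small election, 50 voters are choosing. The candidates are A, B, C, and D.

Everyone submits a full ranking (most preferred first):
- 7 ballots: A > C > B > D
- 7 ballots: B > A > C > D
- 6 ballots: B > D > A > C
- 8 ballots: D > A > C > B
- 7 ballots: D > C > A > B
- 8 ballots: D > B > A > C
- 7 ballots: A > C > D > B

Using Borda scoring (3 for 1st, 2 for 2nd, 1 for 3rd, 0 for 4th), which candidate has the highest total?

A: 7×3 + 7×2 + 6×1 + 8×2 + 7×1 + 8×1 + 7×3 = 93
B: 7×1 + 7×3 + 6×3 + 8×0 + 7×0 + 8×2 + 7×0 = 62
C: 7×2 + 7×1 + 6×0 + 8×1 + 7×2 + 8×0 + 7×2 = 57
D: 7×0 + 7×0 + 6×2 + 8×3 + 7×3 + 8×3 + 7×1 = 88

A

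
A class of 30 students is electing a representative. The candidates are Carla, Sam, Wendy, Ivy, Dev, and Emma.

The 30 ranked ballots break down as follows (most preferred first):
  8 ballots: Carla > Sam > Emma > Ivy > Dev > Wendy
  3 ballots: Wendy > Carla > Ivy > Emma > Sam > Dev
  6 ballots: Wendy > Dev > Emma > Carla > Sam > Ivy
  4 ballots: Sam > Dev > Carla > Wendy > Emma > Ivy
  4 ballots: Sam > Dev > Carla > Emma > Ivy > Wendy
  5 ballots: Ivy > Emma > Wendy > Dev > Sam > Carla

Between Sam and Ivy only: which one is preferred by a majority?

Sam

Sam is ranked above Ivy on 22 ballots; Ivy above Sam on 8.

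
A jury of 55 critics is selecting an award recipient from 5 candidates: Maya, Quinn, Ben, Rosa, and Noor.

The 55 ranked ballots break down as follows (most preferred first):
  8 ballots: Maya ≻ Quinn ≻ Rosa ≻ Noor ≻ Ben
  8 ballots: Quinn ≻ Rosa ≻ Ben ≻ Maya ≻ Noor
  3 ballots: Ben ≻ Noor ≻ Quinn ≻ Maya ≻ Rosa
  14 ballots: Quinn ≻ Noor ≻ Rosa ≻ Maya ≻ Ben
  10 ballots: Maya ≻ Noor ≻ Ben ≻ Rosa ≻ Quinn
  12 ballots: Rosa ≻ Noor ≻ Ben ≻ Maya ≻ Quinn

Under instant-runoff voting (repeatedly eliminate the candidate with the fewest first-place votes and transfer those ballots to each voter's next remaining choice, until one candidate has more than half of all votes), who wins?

Round 1: Maya 18, Quinn 22, Ben 3, Rosa 12, Noor 0. Noor eliminated.
Round 2: Maya 18, Quinn 22, Ben 3, Rosa 12. Ben eliminated.
Round 3: Maya 18, Quinn 25, Rosa 12. Rosa eliminated.
Round 4: Maya 30, Quinn 25. Maya has a majority (≥28).

Maya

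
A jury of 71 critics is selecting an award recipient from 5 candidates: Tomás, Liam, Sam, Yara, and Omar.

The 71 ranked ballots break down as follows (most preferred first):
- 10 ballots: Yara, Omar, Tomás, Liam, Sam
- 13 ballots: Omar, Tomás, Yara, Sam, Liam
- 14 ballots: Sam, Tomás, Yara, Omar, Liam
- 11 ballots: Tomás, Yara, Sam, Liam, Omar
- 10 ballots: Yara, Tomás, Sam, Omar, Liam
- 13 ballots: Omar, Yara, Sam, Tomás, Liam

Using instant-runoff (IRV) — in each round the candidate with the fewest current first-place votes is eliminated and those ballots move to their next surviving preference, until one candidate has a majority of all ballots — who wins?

Round 1: Tomás 11, Liam 0, Sam 14, Yara 20, Omar 26. Liam eliminated.
Round 2: Tomás 11, Sam 14, Yara 20, Omar 26. Tomás eliminated.
Round 3: Sam 14, Yara 31, Omar 26. Sam eliminated.
Round 4: Yara 45, Omar 26. Yara has a majority (≥36).

Yara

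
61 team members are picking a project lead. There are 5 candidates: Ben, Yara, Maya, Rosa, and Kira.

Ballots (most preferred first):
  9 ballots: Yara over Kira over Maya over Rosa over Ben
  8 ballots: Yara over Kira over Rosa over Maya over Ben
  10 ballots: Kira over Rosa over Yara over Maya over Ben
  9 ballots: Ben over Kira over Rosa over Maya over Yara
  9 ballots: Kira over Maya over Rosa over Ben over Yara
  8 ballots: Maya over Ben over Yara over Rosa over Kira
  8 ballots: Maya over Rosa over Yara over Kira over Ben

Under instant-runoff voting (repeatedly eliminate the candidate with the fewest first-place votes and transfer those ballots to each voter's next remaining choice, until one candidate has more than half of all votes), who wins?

Yara

Round 1: Ben 9, Yara 17, Maya 16, Rosa 0, Kira 19. Rosa eliminated.
Round 2: Ben 9, Yara 17, Maya 16, Kira 19. Ben eliminated.
Round 3: Yara 17, Maya 16, Kira 28. Maya eliminated.
Round 4: Yara 33, Kira 28. Yara has a majority (≥31).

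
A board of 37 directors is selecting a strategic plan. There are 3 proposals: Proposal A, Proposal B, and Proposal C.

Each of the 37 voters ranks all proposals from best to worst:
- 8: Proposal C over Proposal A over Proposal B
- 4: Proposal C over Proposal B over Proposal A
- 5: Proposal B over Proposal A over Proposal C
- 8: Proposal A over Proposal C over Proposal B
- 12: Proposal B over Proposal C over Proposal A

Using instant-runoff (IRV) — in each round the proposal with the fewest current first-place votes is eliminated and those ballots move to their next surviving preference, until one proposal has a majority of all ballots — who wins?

Proposal C

Round 1: Proposal A 8, Proposal B 17, Proposal C 12. Proposal A eliminated.
Round 2: Proposal B 17, Proposal C 20. Proposal C has a majority (≥19).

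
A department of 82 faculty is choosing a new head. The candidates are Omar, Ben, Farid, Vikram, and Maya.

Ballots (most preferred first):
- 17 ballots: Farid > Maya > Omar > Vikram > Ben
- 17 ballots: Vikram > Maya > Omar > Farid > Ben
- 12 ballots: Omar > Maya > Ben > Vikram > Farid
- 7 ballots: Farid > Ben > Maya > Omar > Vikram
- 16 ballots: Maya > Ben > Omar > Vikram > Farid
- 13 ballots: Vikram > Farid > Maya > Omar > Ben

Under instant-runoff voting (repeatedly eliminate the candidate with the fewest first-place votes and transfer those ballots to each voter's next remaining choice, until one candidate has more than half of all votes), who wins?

Maya

Round 1: Omar 12, Ben 0, Farid 24, Vikram 30, Maya 16. Ben eliminated.
Round 2: Omar 12, Farid 24, Vikram 30, Maya 16. Omar eliminated.
Round 3: Farid 24, Vikram 30, Maya 28. Farid eliminated.
Round 4: Vikram 30, Maya 52. Maya has a majority (≥42).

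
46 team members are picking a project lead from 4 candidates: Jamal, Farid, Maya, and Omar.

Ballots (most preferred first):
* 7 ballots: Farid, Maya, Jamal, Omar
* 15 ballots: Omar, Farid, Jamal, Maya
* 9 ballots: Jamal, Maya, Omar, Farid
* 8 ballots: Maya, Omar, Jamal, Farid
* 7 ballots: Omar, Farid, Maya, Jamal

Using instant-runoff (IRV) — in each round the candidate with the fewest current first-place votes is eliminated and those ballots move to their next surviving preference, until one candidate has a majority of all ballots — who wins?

Maya

Round 1: Jamal 9, Farid 7, Maya 8, Omar 22. Farid eliminated.
Round 2: Jamal 9, Maya 15, Omar 22. Jamal eliminated.
Round 3: Maya 24, Omar 22. Maya has a majority (≥24).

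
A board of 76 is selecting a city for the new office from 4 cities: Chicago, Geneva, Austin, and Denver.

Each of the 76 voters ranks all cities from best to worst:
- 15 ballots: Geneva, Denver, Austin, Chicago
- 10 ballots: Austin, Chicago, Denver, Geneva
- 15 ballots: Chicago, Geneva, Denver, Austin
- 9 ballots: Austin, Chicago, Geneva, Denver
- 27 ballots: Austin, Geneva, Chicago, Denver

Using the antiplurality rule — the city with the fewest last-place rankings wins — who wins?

Geneva

Last-place votes: Chicago 15, Geneva 10, Austin 15, Denver 36.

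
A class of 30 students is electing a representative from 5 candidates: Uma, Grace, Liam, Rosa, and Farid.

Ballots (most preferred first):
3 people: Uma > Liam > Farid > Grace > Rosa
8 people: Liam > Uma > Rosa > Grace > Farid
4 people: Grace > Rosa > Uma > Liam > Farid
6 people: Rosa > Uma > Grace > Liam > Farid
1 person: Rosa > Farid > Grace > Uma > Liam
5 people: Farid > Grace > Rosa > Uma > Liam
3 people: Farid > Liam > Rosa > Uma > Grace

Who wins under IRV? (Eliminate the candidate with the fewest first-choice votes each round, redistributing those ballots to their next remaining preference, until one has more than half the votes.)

Rosa

Round 1: Uma 3, Grace 4, Liam 8, Rosa 7, Farid 8. Uma eliminated.
Round 2: Grace 4, Liam 11, Rosa 7, Farid 8. Grace eliminated.
Round 3: Liam 11, Rosa 11, Farid 8. Farid eliminated.
Round 4: Liam 14, Rosa 16. Rosa has a majority (≥16).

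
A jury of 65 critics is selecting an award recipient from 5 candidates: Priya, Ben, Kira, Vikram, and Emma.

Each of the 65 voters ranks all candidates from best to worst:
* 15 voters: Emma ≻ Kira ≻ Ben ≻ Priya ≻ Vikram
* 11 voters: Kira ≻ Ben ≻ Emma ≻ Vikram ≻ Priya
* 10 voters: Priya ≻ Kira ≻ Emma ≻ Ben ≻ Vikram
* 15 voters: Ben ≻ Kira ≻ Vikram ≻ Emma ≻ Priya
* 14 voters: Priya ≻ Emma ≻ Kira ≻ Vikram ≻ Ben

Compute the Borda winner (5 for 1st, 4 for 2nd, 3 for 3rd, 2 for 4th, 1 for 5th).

Priya: 15×2 + 11×1 + 10×5 + 15×1 + 14×5 = 176
Ben: 15×3 + 11×4 + 10×2 + 15×5 + 14×1 = 198
Kira: 15×4 + 11×5 + 10×4 + 15×4 + 14×3 = 257
Vikram: 15×1 + 11×2 + 10×1 + 15×3 + 14×2 = 120
Emma: 15×5 + 11×3 + 10×3 + 15×2 + 14×4 = 224

Kira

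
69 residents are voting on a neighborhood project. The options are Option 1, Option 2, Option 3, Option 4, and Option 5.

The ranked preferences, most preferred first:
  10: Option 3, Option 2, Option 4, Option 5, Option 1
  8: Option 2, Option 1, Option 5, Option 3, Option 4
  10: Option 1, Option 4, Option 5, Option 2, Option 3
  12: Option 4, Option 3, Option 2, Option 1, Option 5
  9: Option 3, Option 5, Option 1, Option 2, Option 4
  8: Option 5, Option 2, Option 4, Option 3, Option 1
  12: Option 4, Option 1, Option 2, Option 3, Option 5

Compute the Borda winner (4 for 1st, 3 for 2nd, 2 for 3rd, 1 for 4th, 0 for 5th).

Option 1: 10×0 + 8×3 + 10×4 + 12×1 + 9×2 + 8×0 + 12×3 = 130
Option 2: 10×3 + 8×4 + 10×1 + 12×2 + 9×1 + 8×3 + 12×2 = 153
Option 3: 10×4 + 8×1 + 10×0 + 12×3 + 9×4 + 8×1 + 12×1 = 140
Option 4: 10×2 + 8×0 + 10×3 + 12×4 + 9×0 + 8×2 + 12×4 = 162
Option 5: 10×1 + 8×2 + 10×2 + 12×0 + 9×3 + 8×4 + 12×0 = 105

Option 4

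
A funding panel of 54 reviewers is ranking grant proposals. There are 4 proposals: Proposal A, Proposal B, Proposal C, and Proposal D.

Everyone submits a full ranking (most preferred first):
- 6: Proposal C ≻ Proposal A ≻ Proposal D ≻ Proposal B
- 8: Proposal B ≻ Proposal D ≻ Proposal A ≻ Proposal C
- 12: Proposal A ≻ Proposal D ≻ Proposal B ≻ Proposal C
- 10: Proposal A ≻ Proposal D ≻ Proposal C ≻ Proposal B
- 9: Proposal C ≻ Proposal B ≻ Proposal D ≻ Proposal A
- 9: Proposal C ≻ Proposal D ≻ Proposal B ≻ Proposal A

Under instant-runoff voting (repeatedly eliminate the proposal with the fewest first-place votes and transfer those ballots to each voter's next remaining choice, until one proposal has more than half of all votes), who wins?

Round 1: Proposal A 22, Proposal B 8, Proposal C 24, Proposal D 0. Proposal D eliminated.
Round 2: Proposal A 22, Proposal B 8, Proposal C 24. Proposal B eliminated.
Round 3: Proposal A 30, Proposal C 24. Proposal A has a majority (≥28).

Proposal A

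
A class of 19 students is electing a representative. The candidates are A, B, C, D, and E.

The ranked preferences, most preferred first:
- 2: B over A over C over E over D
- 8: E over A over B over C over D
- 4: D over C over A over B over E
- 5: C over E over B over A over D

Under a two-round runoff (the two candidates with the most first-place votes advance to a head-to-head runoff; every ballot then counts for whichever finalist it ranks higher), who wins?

C

Round 1 first-place votes: A 0, B 2, C 5, D 4, E 8. E and C advance.
Runoff: E is ranked above C on 8 ballots, C above E on 11.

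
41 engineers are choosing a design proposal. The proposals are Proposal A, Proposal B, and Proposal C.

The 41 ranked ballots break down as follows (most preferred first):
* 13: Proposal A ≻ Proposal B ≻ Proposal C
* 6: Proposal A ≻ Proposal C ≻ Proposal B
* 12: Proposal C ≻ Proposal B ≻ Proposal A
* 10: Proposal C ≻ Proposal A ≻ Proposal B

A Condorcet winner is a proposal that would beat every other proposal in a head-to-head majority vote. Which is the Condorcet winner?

Proposal C

Proposal C vs Proposal A: 22–19
Proposal C vs Proposal B: 28–13
Proposal C beats every other proposal.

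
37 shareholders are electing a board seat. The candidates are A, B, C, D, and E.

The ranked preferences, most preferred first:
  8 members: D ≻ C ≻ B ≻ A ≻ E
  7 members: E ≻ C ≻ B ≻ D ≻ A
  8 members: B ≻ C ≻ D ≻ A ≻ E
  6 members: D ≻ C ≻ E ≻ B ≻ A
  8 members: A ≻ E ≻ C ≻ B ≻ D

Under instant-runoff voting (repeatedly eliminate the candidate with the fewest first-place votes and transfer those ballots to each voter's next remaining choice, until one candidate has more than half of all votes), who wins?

Round 1: A 8, B 8, C 0, D 14, E 7. C eliminated.
Round 2: A 8, B 8, D 14, E 7. E eliminated.
Round 3: A 8, B 15, D 14. A eliminated.
Round 4: B 23, D 14. B has a majority (≥19).

B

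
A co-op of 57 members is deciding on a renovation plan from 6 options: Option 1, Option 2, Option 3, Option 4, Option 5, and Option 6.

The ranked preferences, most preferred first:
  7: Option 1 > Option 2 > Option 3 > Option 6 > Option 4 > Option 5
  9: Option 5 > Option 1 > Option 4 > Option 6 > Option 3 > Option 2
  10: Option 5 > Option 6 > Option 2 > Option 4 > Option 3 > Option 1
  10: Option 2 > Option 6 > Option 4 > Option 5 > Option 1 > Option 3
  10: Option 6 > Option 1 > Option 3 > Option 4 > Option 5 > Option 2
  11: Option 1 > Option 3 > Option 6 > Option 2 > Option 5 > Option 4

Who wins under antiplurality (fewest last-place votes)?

Last-place votes: Option 1 10, Option 2 19, Option 3 10, Option 4 11, Option 5 7, Option 6 0.

Option 6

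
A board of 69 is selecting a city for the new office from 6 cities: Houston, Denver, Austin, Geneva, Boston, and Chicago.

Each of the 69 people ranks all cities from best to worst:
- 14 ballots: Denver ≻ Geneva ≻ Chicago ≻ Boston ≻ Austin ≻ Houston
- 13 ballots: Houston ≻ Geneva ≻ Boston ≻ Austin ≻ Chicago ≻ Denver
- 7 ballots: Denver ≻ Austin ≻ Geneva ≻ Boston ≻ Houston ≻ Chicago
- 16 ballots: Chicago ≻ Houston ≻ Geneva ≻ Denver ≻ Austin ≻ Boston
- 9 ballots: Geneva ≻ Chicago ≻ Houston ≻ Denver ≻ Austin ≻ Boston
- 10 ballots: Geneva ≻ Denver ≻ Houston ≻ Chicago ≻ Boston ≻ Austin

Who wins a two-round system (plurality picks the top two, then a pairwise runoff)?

Geneva

Round 1 first-place votes: Houston 13, Denver 21, Austin 0, Geneva 19, Boston 0, Chicago 16. Denver and Geneva advance.
Runoff: Denver is ranked above Geneva on 21 ballots, Geneva above Denver on 48.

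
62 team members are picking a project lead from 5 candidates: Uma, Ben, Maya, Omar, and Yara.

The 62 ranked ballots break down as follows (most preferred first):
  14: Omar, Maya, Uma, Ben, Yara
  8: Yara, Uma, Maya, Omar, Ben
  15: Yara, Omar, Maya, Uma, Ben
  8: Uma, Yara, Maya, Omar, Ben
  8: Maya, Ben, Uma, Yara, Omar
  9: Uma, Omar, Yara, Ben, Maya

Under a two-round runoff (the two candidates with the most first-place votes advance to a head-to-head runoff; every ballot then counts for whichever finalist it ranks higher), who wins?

Round 1 first-place votes: Uma 17, Ben 0, Maya 8, Omar 14, Yara 23. Yara and Uma advance.
Runoff: Yara is ranked above Uma on 23 ballots, Uma above Yara on 39.

Uma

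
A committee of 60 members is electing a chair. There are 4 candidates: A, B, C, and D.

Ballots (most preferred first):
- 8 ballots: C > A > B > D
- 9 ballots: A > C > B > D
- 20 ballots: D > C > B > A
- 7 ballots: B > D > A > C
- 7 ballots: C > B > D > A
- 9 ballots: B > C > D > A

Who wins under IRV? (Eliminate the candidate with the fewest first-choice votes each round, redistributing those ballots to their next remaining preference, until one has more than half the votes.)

C

Round 1: A 9, B 16, C 15, D 20. A eliminated.
Round 2: B 16, C 24, D 20. B eliminated.
Round 3: C 33, D 27. C has a majority (≥31).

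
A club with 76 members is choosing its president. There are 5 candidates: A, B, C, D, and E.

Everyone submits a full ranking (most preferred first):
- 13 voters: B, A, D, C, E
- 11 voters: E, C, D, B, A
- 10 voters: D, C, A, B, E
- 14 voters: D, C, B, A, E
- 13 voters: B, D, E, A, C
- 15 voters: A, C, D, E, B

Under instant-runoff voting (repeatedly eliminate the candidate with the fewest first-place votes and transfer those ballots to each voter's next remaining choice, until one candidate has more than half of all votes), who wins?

D

Round 1: A 15, B 26, C 0, D 24, E 11. C eliminated.
Round 2: A 15, B 26, D 24, E 11. E eliminated.
Round 3: A 15, B 26, D 35. A eliminated.
Round 4: B 26, D 50. D has a majority (≥39).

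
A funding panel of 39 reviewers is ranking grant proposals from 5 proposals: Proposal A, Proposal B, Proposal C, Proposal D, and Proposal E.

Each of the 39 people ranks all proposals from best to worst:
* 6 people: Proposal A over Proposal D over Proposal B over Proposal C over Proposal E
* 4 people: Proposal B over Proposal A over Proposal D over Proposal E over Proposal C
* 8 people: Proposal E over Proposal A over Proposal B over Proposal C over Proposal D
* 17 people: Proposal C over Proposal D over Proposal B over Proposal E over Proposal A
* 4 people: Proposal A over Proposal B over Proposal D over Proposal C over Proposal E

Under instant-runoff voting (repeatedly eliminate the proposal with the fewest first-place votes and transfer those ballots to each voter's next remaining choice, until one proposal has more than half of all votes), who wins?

Proposal A

Round 1: Proposal A 10, Proposal B 4, Proposal C 17, Proposal D 0, Proposal E 8. Proposal D eliminated.
Round 2: Proposal A 10, Proposal B 4, Proposal C 17, Proposal E 8. Proposal B eliminated.
Round 3: Proposal A 14, Proposal C 17, Proposal E 8. Proposal E eliminated.
Round 4: Proposal A 22, Proposal C 17. Proposal A has a majority (≥20).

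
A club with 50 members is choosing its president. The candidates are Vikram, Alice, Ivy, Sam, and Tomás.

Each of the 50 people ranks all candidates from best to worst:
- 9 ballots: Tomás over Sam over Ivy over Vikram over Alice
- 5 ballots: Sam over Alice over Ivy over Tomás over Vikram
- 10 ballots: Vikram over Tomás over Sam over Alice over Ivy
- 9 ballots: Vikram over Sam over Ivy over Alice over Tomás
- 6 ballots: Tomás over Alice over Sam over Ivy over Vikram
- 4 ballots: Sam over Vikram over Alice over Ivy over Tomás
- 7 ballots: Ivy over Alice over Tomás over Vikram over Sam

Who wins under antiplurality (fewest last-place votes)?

Sam

Last-place votes: Vikram 11, Alice 9, Ivy 10, Sam 7, Tomás 13.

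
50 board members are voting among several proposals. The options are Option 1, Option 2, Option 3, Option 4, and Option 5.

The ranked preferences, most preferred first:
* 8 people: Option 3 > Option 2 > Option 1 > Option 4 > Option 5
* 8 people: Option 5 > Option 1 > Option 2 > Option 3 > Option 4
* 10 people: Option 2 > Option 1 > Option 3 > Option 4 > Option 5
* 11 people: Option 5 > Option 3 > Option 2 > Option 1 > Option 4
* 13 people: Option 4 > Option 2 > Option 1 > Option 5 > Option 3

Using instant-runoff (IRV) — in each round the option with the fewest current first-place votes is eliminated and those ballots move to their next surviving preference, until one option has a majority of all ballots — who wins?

Round 1: Option 1 0, Option 2 10, Option 3 8, Option 4 13, Option 5 19. Option 1 eliminated.
Round 2: Option 2 10, Option 3 8, Option 4 13, Option 5 19. Option 3 eliminated.
Round 3: Option 2 18, Option 4 13, Option 5 19. Option 4 eliminated.
Round 4: Option 2 31, Option 5 19. Option 2 has a majority (≥26).

Option 2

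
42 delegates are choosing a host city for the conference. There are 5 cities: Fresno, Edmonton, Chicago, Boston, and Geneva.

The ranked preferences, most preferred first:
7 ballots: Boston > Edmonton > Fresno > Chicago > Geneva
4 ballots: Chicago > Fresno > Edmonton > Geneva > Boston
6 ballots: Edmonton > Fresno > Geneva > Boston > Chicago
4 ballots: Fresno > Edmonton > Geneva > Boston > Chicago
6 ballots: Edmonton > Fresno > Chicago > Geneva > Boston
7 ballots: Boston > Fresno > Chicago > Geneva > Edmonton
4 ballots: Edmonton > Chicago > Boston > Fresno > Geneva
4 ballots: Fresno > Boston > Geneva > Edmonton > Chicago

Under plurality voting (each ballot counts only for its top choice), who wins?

Edmonton

First-place votes: Fresno 8, Edmonton 16, Chicago 4, Boston 14, Geneva 0.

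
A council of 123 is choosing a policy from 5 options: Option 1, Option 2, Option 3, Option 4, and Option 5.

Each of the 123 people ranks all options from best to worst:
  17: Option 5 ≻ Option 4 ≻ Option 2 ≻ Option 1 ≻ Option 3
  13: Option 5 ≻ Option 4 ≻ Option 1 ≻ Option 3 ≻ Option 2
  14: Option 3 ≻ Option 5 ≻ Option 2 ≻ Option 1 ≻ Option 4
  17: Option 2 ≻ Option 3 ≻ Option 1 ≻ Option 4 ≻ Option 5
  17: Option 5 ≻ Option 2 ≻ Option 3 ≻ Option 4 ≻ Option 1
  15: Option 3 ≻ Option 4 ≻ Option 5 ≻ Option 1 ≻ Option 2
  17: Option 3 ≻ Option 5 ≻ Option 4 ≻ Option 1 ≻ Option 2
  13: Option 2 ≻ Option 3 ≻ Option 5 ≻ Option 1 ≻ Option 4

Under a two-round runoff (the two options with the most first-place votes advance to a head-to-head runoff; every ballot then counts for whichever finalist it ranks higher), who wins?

Round 1 first-place votes: Option 1 0, Option 2 30, Option 3 46, Option 4 0, Option 5 47. Option 5 and Option 3 advance.
Runoff: Option 5 is ranked above Option 3 on 47 ballots, Option 3 above Option 5 on 76.

Option 3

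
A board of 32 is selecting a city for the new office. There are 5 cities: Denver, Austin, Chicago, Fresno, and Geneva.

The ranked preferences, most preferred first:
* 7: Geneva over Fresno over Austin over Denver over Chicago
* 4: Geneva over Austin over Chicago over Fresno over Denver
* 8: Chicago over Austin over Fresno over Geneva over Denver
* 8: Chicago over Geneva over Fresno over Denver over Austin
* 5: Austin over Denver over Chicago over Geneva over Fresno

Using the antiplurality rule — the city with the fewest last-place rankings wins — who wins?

Last-place votes: Denver 12, Austin 8, Chicago 7, Fresno 5, Geneva 0.

Geneva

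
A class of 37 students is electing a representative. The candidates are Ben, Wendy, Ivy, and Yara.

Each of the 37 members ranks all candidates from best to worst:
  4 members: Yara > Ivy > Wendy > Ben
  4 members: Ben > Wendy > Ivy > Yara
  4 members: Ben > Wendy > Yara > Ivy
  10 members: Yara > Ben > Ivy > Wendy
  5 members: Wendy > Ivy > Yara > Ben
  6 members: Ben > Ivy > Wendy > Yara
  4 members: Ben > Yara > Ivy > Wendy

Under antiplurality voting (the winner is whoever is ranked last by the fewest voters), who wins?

Ivy

Last-place votes: Ben 9, Wendy 14, Ivy 4, Yara 10.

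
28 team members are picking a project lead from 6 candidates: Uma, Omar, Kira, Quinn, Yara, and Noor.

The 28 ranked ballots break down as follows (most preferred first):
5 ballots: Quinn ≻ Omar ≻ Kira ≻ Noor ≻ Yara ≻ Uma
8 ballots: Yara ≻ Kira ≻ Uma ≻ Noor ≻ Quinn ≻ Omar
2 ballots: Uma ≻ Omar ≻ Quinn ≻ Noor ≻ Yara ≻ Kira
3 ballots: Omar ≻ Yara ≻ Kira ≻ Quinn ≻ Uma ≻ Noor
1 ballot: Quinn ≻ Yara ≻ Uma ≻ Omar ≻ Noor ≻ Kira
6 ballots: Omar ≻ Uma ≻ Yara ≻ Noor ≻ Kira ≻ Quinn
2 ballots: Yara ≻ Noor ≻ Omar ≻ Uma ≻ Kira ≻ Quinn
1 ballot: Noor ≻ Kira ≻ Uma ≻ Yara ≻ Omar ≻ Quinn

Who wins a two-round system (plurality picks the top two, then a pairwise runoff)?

Round 1 first-place votes: Uma 2, Omar 9, Kira 0, Quinn 6, Yara 10, Noor 1. Yara and Omar advance.
Runoff: Yara is ranked above Omar on 12 ballots, Omar above Yara on 16.

Omar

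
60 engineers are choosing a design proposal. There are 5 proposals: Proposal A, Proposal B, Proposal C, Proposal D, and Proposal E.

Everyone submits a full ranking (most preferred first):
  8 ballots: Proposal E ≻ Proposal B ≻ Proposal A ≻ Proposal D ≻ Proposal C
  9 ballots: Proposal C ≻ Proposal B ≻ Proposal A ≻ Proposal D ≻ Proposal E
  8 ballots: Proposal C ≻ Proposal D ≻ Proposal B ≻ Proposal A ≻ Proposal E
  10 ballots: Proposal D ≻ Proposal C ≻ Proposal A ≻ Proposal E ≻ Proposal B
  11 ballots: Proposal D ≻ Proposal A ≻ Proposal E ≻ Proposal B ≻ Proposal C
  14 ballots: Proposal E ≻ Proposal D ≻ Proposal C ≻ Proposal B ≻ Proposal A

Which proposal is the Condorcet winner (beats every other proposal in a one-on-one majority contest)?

Proposal D vs Proposal A: 43–17
Proposal D vs Proposal B: 43–17
Proposal D vs Proposal C: 43–17
Proposal D vs Proposal E: 38–22
Proposal D beats every other proposal.

Proposal D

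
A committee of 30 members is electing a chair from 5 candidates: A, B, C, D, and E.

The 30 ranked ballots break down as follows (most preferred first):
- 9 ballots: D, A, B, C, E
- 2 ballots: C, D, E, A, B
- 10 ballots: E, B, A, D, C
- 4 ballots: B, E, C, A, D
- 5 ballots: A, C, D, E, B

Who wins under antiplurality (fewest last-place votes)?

Last-place votes: A 0, B 7, C 10, D 4, E 9.

A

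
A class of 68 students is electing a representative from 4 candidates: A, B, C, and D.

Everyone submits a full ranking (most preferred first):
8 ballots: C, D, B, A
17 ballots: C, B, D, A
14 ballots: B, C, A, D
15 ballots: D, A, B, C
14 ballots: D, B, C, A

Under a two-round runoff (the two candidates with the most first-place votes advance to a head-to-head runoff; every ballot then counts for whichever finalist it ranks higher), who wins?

Round 1 first-place votes: A 0, B 14, C 25, D 29. D and C advance.
Runoff: D is ranked above C on 29 ballots, C above D on 39.

C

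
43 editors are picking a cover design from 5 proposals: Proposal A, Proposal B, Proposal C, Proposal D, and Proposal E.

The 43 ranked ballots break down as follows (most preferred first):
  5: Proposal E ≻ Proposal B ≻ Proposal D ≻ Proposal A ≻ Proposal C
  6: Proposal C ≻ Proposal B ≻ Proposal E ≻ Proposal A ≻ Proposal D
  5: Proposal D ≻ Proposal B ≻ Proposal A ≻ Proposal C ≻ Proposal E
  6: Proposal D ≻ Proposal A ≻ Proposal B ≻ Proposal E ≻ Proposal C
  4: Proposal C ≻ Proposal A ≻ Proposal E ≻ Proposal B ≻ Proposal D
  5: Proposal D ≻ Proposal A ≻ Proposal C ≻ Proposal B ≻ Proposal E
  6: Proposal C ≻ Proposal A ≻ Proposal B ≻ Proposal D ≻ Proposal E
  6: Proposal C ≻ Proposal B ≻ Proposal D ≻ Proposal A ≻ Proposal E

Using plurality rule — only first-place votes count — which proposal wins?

First-place votes: Proposal A 0, Proposal B 0, Proposal C 22, Proposal D 16, Proposal E 5.

Proposal C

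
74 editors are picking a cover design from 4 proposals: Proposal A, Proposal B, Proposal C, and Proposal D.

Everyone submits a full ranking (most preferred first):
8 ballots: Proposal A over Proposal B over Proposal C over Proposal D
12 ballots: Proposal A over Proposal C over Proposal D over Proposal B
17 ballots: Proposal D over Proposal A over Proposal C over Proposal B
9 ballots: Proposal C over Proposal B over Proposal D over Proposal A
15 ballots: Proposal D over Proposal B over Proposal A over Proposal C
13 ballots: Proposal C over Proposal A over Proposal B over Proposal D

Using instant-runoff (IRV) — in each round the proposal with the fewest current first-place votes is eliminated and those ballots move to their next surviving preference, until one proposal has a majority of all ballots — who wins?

Round 1: Proposal A 20, Proposal B 0, Proposal C 22, Proposal D 32. Proposal B eliminated.
Round 2: Proposal A 20, Proposal C 22, Proposal D 32. Proposal A eliminated.
Round 3: Proposal C 42, Proposal D 32. Proposal C has a majority (≥38).

Proposal C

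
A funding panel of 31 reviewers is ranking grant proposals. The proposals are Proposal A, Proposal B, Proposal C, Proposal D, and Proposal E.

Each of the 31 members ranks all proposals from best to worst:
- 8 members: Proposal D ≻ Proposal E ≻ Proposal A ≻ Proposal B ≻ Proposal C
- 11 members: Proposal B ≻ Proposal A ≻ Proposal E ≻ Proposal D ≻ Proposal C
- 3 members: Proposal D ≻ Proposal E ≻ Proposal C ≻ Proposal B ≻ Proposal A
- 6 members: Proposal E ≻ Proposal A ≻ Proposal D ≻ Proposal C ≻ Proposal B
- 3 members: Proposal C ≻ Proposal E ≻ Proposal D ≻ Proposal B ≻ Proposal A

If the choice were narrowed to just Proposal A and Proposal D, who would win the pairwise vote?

Proposal A

Proposal A is ranked above Proposal D on 17 ballots; Proposal D above Proposal A on 14.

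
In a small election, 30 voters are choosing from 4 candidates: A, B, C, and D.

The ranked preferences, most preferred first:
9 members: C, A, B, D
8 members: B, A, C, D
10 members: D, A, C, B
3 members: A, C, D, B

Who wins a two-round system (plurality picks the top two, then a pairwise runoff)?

C

Round 1 first-place votes: A 3, B 8, C 9, D 10. D and C advance.
Runoff: D is ranked above C on 10 ballots, C above D on 20.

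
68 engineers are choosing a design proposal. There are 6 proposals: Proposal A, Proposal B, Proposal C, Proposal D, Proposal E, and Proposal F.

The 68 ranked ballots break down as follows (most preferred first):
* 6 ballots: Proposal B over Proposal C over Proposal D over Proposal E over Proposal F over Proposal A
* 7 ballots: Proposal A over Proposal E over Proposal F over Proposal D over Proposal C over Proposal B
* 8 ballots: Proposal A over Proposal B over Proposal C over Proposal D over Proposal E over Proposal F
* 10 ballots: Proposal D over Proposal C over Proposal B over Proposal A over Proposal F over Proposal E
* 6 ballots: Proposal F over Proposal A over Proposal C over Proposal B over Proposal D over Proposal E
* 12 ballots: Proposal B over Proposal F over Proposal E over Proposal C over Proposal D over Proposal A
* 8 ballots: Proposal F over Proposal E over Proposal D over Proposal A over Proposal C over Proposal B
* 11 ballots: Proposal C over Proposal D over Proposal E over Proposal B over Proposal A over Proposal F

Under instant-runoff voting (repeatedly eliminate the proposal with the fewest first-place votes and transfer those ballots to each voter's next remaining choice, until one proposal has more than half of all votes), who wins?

Round 1: Proposal A 15, Proposal B 18, Proposal C 11, Proposal D 10, Proposal E 0, Proposal F 14. Proposal E eliminated.
Round 2: Proposal A 15, Proposal B 18, Proposal C 11, Proposal D 10, Proposal F 14. Proposal D eliminated.
Round 3: Proposal A 15, Proposal B 18, Proposal C 21, Proposal F 14. Proposal F eliminated.
Round 4: Proposal A 29, Proposal B 18, Proposal C 21. Proposal B eliminated.
Round 5: Proposal A 29, Proposal C 39. Proposal C has a majority (≥35).

Proposal C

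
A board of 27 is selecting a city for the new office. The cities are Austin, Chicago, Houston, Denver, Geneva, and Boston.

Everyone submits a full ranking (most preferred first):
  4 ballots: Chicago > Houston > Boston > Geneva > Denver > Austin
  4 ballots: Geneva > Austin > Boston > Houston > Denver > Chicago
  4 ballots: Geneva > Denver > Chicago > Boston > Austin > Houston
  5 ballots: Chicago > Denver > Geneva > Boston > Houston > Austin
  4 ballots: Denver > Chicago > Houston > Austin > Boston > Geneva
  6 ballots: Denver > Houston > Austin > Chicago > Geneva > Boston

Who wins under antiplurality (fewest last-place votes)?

Last-place votes: Austin 9, Chicago 4, Houston 4, Denver 0, Geneva 4, Boston 6.

Denver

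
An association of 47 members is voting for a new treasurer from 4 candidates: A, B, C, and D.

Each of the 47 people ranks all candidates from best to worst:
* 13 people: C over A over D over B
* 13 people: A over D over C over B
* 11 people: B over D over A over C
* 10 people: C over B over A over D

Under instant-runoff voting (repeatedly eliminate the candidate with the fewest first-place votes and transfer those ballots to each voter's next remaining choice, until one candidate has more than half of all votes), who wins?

Round 1: A 13, B 11, C 23, D 0. D eliminated.
Round 2: A 13, B 11, C 23. B eliminated.
Round 3: A 24, C 23. A has a majority (≥24).

A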